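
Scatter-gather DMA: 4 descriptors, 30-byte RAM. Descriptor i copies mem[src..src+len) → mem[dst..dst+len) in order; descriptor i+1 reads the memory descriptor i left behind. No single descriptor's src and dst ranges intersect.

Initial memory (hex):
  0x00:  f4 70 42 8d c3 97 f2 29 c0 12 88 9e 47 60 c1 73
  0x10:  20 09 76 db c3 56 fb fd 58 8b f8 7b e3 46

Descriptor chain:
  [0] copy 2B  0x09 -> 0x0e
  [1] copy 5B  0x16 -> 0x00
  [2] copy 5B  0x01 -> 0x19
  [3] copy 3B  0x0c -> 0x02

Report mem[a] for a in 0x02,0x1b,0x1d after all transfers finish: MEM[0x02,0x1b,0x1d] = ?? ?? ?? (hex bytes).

MEM[0x02,0x1b,0x1d] = 47 8b 97

  after D0: wrote 2B at 0x0e = 1288
  after D1: wrote 5B at 0x00 = fbfd588bf8
  after D2: wrote 5B at 0x19 = fd588bf897
  after D3: wrote 3B at 0x02 = 476012
query mem[0x02]=0x47, mem[0x1b]=0x8b, mem[0x1d]=0x97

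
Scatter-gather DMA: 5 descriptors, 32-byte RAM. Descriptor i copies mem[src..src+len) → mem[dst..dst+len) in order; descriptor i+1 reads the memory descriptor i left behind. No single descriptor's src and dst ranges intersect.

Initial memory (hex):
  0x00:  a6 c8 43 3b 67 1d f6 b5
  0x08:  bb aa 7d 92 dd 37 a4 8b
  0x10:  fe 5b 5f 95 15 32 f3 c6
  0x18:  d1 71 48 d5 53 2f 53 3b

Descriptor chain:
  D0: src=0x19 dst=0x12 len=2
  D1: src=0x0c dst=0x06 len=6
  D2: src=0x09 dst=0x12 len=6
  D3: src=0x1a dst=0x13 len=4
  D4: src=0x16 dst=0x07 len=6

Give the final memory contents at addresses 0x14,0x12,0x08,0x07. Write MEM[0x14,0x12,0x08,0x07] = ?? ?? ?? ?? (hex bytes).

MEM[0x14,0x12,0x08,0x07] = d5 8b a4 2f

#0 dst[0x12+2] := {0x71,0x48}
#1 dst[0x06+6] := {0xdd,0x37,0xa4,0x8b,0xfe,0x5b}
#2 dst[0x12+6] := {0x8b,0xfe,0x5b,0xdd,0x37,0xa4}
#3 dst[0x13+4] := {0x48,0xd5,0x53,0x2f}
#4 dst[0x07+6] := {0x2f,0xa4,0xd1,0x71,0x48,0xd5}
query mem[0x14]=0xd5, mem[0x12]=0x8b, mem[0x08]=0xa4, mem[0x07]=0x2f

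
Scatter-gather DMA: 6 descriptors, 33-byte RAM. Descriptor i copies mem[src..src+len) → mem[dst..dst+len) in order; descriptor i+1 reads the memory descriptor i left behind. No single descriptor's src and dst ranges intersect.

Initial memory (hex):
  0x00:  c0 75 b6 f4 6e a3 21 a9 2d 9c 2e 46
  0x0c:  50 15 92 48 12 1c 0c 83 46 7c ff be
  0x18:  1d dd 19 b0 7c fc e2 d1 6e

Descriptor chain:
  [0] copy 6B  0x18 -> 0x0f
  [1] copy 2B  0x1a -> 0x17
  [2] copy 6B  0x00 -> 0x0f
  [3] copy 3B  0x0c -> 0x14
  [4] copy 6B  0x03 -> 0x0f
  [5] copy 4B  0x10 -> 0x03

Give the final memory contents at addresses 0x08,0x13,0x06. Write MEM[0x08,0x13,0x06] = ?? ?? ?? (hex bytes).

[0] 0x18->0x0f len=6 : 1d dd 19 b0 7c fc
[1] 0x1a->0x17 len=2 : 19 b0
[2] 0x00->0x0f len=6 : c0 75 b6 f4 6e a3
[3] 0x0c->0x14 len=3 : 50 15 92
[4] 0x03->0x0f len=6 : f4 6e a3 21 a9 2d
[5] 0x10->0x03 len=4 : 6e a3 21 a9
query mem[0x08]=0x2d, mem[0x13]=0xa9, mem[0x06]=0xa9

MEM[0x08,0x13,0x06] = 2d a9 a9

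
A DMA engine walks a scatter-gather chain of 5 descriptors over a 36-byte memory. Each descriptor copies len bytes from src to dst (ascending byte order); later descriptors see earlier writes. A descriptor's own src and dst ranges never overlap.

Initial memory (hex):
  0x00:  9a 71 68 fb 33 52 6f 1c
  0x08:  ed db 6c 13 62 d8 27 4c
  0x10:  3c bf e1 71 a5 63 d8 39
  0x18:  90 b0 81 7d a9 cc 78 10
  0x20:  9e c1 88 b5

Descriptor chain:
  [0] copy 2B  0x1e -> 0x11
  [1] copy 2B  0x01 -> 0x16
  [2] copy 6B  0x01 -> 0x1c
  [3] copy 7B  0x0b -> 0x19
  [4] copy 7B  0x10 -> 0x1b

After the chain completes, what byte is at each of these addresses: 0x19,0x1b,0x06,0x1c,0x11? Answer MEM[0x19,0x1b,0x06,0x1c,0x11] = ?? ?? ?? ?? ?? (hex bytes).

[0] 0x1e->0x11 len=2 : 78 10
[1] 0x01->0x16 len=2 : 71 68
[2] 0x01->0x1c len=6 : 71 68 fb 33 52 6f
[3] 0x0b->0x19 len=7 : 13 62 d8 27 4c 3c 78
[4] 0x10->0x1b len=7 : 3c 78 10 71 a5 63 71
query mem[0x19]=0x13, mem[0x1b]=0x3c, mem[0x06]=0x6f, mem[0x1c]=0x78, mem[0x11]=0x78

MEM[0x19,0x1b,0x06,0x1c,0x11] = 13 3c 6f 78 78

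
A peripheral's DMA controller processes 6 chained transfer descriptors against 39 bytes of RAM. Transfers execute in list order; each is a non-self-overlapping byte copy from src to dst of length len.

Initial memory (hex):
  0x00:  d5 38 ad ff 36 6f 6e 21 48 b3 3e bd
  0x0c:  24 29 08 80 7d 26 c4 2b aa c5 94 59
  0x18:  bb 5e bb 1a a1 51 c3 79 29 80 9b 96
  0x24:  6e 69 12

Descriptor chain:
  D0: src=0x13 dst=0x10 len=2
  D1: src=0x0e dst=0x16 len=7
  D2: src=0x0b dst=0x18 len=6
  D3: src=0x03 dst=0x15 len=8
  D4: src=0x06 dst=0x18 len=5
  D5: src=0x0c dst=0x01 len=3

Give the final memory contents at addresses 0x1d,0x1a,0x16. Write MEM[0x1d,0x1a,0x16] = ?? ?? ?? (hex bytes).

MEM[0x1d,0x1a,0x16] = 2b 48 36

#0 dst[0x10+2] := {0x2b,0xaa}
#1 dst[0x16+7] := {0x08,0x80,0x2b,0xaa,0xc4,0x2b,0xaa}
#2 dst[0x18+6] := {0xbd,0x24,0x29,0x08,0x80,0x2b}
#3 dst[0x15+8] := {0xff,0x36,0x6f,0x6e,0x21,0x48,0xb3,0x3e}
#4 dst[0x18+5] := {0x6e,0x21,0x48,0xb3,0x3e}
#5 dst[0x01+3] := {0x24,0x29,0x08}
query mem[0x1d]=0x2b, mem[0x1a]=0x48, mem[0x16]=0x36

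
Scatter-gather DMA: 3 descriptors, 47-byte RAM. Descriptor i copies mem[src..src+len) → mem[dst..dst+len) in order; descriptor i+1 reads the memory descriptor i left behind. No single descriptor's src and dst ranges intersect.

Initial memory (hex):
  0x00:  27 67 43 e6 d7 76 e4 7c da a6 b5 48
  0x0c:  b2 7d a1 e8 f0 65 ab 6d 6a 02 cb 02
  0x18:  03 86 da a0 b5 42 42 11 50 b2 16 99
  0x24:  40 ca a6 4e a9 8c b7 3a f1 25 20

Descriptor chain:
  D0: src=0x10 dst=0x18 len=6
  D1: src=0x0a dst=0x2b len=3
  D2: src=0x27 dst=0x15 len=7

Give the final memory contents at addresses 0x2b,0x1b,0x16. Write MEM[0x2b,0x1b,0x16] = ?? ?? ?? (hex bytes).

#0 dst[0x18+6] := {0xf0,0x65,0xab,0x6d,0x6a,0x02}
#1 dst[0x2b+3] := {0xb5,0x48,0xb2}
#2 dst[0x15+7] := {0x4e,0xa9,0x8c,0xb7,0xb5,0x48,0xb2}
query mem[0x2b]=0xb5, mem[0x1b]=0xb2, mem[0x16]=0xa9

MEM[0x2b,0x1b,0x16] = b5 b2 a9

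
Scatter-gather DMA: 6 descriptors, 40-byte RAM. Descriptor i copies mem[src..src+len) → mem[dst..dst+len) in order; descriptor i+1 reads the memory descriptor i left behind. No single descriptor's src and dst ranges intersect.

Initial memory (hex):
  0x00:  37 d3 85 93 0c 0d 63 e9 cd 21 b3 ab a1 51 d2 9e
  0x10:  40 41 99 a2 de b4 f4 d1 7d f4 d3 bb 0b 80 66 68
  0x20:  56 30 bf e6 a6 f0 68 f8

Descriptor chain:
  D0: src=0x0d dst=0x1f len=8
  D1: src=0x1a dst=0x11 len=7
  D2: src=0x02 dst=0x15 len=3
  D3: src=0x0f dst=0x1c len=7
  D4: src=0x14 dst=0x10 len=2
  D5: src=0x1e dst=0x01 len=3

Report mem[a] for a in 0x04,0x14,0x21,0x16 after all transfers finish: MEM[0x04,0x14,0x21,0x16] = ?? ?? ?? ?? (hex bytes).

MEM[0x04,0x14,0x21,0x16] = 0c 80 80 93

D0: mem[0x1f..0x26] <- [51 d2 9e 40 41 99 a2 de]
D1: mem[0x11..0x17] <- [d3 bb 0b 80 66 51 d2]
D2: mem[0x15..0x17] <- [85 93 0c]
D3: mem[0x1c..0x22] <- [9e 40 d3 bb 0b 80 85]
D4: mem[0x10..0x11] <- [80 85]
D5: mem[0x01..0x03] <- [d3 bb 0b]
query mem[0x04]=0x0c, mem[0x14]=0x80, mem[0x21]=0x80, mem[0x16]=0x93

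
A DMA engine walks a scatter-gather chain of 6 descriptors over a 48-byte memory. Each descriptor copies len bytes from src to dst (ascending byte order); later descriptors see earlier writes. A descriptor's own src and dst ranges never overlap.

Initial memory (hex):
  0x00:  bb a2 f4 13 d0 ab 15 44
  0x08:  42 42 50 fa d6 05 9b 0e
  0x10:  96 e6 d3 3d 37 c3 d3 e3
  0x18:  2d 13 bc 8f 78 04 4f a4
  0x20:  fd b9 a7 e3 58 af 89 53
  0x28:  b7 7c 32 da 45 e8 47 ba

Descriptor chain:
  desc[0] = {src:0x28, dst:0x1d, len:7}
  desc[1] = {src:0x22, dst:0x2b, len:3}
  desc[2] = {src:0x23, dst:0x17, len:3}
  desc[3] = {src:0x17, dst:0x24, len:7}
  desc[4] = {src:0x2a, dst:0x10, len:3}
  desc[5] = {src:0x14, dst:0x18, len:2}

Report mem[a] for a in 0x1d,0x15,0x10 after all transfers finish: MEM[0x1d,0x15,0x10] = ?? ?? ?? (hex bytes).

[0] 0x28->0x1d len=7 : b7 7c 32 da 45 e8 47
[1] 0x22->0x2b len=3 : e8 47 58
[2] 0x23->0x17 len=3 : 47 58 af
[3] 0x17->0x24 len=7 : 47 58 af bc 8f 78 b7
[4] 0x2a->0x10 len=3 : b7 e8 47
[5] 0x14->0x18 len=2 : 37 c3
query mem[0x1d]=0xb7, mem[0x15]=0xc3, mem[0x10]=0xb7

MEM[0x1d,0x15,0x10] = b7 c3 b7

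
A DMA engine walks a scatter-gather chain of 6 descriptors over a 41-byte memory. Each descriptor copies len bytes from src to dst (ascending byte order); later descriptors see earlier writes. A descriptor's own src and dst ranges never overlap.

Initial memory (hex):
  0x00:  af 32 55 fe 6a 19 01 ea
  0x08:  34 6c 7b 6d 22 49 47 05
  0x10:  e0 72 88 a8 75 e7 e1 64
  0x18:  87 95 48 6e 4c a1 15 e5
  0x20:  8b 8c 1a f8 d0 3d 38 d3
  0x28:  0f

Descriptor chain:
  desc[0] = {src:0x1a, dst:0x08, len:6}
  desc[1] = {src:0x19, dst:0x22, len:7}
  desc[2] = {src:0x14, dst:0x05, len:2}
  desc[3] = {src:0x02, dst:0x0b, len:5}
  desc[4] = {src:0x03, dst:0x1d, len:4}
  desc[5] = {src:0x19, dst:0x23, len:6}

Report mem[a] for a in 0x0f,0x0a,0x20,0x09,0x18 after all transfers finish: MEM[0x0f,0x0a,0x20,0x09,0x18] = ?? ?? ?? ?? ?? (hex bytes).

#0 dst[0x08+6] := {0x48,0x6e,0x4c,0xa1,0x15,0xe5}
#1 dst[0x22+7] := {0x95,0x48,0x6e,0x4c,0xa1,0x15,0xe5}
#2 dst[0x05+2] := {0x75,0xe7}
#3 dst[0x0b+5] := {0x55,0xfe,0x6a,0x75,0xe7}
#4 dst[0x1d+4] := {0xfe,0x6a,0x75,0xe7}
#5 dst[0x23+6] := {0x95,0x48,0x6e,0x4c,0xfe,0x6a}
query mem[0x0f]=0xe7, mem[0x0a]=0x4c, mem[0x20]=0xe7, mem[0x09]=0x6e, mem[0x18]=0x87

MEM[0x0f,0x0a,0x20,0x09,0x18] = e7 4c e7 6e 87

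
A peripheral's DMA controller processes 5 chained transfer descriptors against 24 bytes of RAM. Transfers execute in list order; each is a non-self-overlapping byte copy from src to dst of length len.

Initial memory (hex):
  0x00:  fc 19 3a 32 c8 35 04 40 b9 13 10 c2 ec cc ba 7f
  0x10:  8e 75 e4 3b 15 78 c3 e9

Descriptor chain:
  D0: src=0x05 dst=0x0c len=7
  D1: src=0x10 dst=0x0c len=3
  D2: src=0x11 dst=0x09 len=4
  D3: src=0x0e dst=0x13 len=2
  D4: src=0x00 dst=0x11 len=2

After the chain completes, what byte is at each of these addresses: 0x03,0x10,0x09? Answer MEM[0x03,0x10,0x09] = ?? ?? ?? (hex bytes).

MEM[0x03,0x10,0x09] = 32 13 10

  after D0: wrote 7B at 0x0c = 350440b91310c2
  after D1: wrote 3B at 0x0c = 1310c2
  after D2: wrote 4B at 0x09 = 10c23b15
  after D3: wrote 2B at 0x13 = c2b9
  after D4: wrote 2B at 0x11 = fc19
query mem[0x03]=0x32, mem[0x10]=0x13, mem[0x09]=0x10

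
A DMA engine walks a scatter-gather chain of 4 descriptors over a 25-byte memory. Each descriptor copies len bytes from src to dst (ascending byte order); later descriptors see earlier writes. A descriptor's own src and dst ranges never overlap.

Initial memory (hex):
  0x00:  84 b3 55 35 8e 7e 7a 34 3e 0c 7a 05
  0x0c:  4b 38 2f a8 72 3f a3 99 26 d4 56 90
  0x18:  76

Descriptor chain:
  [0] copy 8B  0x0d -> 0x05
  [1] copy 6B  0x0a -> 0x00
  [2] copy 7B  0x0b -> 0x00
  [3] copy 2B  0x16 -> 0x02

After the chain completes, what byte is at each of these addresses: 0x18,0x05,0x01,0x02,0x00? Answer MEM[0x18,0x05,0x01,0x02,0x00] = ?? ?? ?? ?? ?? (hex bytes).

MEM[0x18,0x05,0x01,0x02,0x00] = 76 72 26 56 99

[0] 0x0d->0x05 len=8 : 38 2f a8 72 3f a3 99 26
[1] 0x0a->0x00 len=6 : a3 99 26 38 2f a8
[2] 0x0b->0x00 len=7 : 99 26 38 2f a8 72 3f
[3] 0x16->0x02 len=2 : 56 90
query mem[0x18]=0x76, mem[0x05]=0x72, mem[0x01]=0x26, mem[0x02]=0x56, mem[0x00]=0x99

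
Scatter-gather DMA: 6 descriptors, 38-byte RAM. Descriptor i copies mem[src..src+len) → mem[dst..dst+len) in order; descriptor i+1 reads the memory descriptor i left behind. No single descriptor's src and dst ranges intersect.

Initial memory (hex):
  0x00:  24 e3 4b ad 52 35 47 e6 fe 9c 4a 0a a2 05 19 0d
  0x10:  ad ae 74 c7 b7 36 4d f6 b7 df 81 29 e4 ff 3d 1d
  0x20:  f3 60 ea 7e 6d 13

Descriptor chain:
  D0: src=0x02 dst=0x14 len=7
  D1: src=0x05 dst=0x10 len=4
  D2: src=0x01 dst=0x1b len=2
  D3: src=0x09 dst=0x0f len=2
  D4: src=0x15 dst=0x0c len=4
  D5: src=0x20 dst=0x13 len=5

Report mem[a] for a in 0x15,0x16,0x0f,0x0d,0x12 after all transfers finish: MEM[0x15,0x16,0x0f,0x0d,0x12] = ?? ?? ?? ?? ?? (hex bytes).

MEM[0x15,0x16,0x0f,0x0d,0x12] = ea 7e 47 52 e6

D0: mem[0x14..0x1a] <- [4b ad 52 35 47 e6 fe]
D1: mem[0x10..0x13] <- [35 47 e6 fe]
D2: mem[0x1b..0x1c] <- [e3 4b]
D3: mem[0x0f..0x10] <- [9c 4a]
D4: mem[0x0c..0x0f] <- [ad 52 35 47]
D5: mem[0x13..0x17] <- [f3 60 ea 7e 6d]
query mem[0x15]=0xea, mem[0x16]=0x7e, mem[0x0f]=0x47, mem[0x0d]=0x52, mem[0x12]=0xe6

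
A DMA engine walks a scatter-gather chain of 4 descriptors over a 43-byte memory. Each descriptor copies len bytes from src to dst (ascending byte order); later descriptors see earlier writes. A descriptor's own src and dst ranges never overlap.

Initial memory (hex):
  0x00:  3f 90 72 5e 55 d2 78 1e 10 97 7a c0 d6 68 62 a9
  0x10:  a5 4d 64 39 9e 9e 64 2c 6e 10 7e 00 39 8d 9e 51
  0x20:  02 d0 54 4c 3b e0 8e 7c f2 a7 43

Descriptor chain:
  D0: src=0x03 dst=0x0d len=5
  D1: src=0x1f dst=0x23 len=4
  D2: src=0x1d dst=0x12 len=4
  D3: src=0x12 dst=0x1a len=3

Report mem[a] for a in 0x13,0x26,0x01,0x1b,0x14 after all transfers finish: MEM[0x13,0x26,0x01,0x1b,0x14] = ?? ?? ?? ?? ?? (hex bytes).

MEM[0x13,0x26,0x01,0x1b,0x14] = 9e 54 90 9e 51

#0 dst[0x0d+5] := {0x5e,0x55,0xd2,0x78,0x1e}
#1 dst[0x23+4] := {0x51,0x02,0xd0,0x54}
#2 dst[0x12+4] := {0x8d,0x9e,0x51,0x02}
#3 dst[0x1a+3] := {0x8d,0x9e,0x51}
query mem[0x13]=0x9e, mem[0x26]=0x54, mem[0x01]=0x90, mem[0x1b]=0x9e, mem[0x14]=0x51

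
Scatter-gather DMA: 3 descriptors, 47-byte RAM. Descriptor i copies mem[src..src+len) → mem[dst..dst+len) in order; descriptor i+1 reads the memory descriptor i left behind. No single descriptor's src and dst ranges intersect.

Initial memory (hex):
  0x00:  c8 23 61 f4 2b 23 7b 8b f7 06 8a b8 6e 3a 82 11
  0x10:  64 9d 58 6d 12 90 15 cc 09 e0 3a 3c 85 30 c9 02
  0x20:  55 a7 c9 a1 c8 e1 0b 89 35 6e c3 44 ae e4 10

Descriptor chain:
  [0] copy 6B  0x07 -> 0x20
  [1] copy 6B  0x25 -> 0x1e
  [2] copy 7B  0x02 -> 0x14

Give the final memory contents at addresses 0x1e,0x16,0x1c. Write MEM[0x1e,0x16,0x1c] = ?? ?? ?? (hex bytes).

[0] 0x07->0x20 len=6 : 8b f7 06 8a b8 6e
[1] 0x25->0x1e len=6 : 6e 0b 89 35 6e c3
[2] 0x02->0x14 len=7 : 61 f4 2b 23 7b 8b f7
query mem[0x1e]=0x6e, mem[0x16]=0x2b, mem[0x1c]=0x85

MEM[0x1e,0x16,0x1c] = 6e 2b 85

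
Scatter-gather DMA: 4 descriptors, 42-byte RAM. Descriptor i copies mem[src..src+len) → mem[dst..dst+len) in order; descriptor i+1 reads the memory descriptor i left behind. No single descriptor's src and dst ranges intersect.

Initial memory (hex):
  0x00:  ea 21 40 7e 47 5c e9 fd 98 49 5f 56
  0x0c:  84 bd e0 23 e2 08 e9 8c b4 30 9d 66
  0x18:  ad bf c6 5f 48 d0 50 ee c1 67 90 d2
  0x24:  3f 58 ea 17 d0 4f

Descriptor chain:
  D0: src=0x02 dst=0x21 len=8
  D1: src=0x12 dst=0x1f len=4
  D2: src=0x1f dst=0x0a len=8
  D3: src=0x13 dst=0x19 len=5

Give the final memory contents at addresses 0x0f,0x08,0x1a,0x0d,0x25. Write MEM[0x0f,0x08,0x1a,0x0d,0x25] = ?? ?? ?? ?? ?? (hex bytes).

[0] 0x02->0x21 len=8 : 40 7e 47 5c e9 fd 98 49
[1] 0x12->0x1f len=4 : e9 8c b4 30
[2] 0x1f->0x0a len=8 : e9 8c b4 30 47 5c e9 fd
[3] 0x13->0x19 len=5 : 8c b4 30 9d 66
query mem[0x0f]=0x5c, mem[0x08]=0x98, mem[0x1a]=0xb4, mem[0x0d]=0x30, mem[0x25]=0xe9

MEM[0x0f,0x08,0x1a,0x0d,0x25] = 5c 98 b4 30 e9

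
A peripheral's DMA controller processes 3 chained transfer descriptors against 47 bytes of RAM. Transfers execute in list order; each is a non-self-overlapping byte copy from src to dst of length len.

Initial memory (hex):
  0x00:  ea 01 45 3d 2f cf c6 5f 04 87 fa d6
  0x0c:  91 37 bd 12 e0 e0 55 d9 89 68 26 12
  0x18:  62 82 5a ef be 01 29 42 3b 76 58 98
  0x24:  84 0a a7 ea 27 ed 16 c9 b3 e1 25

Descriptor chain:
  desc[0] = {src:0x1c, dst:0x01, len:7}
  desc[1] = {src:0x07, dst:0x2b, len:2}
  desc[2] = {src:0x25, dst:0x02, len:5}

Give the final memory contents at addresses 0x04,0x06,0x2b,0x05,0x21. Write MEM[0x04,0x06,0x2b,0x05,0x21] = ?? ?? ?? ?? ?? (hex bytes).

D0: mem[0x01..0x07] <- [be 01 29 42 3b 76 58]
D1: mem[0x2b..0x2c] <- [58 04]
D2: mem[0x02..0x06] <- [0a a7 ea 27 ed]
query mem[0x04]=0xea, mem[0x06]=0xed, mem[0x2b]=0x58, mem[0x05]=0x27, mem[0x21]=0x76

MEM[0x04,0x06,0x2b,0x05,0x21] = ea ed 58 27 76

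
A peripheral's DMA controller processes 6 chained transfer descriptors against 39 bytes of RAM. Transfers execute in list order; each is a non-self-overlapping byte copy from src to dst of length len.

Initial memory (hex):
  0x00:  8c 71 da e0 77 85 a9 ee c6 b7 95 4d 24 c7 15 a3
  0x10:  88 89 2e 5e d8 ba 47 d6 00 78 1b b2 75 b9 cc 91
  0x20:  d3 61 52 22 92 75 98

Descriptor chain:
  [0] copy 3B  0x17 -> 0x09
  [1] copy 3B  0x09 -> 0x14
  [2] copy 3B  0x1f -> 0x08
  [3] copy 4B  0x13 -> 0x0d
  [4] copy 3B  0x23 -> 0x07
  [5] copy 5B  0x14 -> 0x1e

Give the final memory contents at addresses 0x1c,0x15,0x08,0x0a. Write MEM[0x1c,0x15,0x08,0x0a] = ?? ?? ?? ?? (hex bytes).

MEM[0x1c,0x15,0x08,0x0a] = 75 00 92 61

  after D0: wrote 3B at 0x09 = d60078
  after D1: wrote 3B at 0x14 = d60078
  after D2: wrote 3B at 0x08 = 91d361
  after D3: wrote 4B at 0x0d = 5ed60078
  after D4: wrote 3B at 0x07 = 229275
  after D5: wrote 5B at 0x1e = d60078d600
query mem[0x1c]=0x75, mem[0x15]=0x00, mem[0x08]=0x92, mem[0x0a]=0x61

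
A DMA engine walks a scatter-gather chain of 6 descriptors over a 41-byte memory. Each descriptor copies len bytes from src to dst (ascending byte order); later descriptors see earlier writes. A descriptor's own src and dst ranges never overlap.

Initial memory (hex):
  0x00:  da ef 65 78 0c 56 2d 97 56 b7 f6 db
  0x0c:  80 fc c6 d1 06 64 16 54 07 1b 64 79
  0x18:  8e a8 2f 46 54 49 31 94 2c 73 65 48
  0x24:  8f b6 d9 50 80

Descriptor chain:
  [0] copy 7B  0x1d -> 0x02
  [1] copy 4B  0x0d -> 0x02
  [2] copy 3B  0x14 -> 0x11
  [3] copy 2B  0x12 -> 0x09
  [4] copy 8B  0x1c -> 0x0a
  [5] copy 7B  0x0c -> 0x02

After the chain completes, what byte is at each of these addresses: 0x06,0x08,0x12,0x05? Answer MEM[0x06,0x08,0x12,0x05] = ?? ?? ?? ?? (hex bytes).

[0] 0x1d->0x02 len=7 : 49 31 94 2c 73 65 48
[1] 0x0d->0x02 len=4 : fc c6 d1 06
[2] 0x14->0x11 len=3 : 07 1b 64
[3] 0x12->0x09 len=2 : 1b 64
[4] 0x1c->0x0a len=8 : 54 49 31 94 2c 73 65 48
[5] 0x0c->0x02 len=7 : 31 94 2c 73 65 48 1b
query mem[0x06]=0x65, mem[0x08]=0x1b, mem[0x12]=0x1b, mem[0x05]=0x73

MEM[0x06,0x08,0x12,0x05] = 65 1b 1b 73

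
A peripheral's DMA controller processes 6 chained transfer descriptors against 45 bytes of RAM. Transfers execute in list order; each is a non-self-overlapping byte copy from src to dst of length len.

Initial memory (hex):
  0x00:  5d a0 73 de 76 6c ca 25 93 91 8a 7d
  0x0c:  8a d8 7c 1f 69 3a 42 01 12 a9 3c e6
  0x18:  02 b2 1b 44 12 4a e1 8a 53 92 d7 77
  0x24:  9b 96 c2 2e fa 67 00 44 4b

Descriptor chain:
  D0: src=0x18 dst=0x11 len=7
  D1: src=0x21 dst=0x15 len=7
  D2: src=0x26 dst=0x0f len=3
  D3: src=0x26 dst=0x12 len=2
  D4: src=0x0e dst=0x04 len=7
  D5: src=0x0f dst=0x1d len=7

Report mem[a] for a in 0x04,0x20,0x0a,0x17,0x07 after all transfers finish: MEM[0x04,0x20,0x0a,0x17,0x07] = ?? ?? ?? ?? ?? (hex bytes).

MEM[0x04,0x20,0x0a,0x17,0x07] = 7c c2 44 77 fa

#0 dst[0x11+7] := {0x02,0xb2,0x1b,0x44,0x12,0x4a,0xe1}
#1 dst[0x15+7] := {0x92,0xd7,0x77,0x9b,0x96,0xc2,0x2e}
#2 dst[0x0f+3] := {0xc2,0x2e,0xfa}
#3 dst[0x12+2] := {0xc2,0x2e}
#4 dst[0x04+7] := {0x7c,0xc2,0x2e,0xfa,0xc2,0x2e,0x44}
#5 dst[0x1d+7] := {0xc2,0x2e,0xfa,0xc2,0x2e,0x44,0x92}
query mem[0x04]=0x7c, mem[0x20]=0xc2, mem[0x0a]=0x44, mem[0x17]=0x77, mem[0x07]=0xfa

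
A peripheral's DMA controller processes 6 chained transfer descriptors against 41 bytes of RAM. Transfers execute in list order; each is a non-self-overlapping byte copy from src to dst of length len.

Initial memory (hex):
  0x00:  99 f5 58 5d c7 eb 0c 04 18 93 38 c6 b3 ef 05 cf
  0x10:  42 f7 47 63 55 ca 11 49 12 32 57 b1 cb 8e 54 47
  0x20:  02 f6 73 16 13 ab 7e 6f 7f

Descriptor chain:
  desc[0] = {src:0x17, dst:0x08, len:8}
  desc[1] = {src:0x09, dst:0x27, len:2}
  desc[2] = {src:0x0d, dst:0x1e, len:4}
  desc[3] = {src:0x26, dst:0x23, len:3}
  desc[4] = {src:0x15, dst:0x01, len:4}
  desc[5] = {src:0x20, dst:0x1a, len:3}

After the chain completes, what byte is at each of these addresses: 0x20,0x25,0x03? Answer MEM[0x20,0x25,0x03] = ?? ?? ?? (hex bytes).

#0 dst[0x08+8] := {0x49,0x12,0x32,0x57,0xb1,0xcb,0x8e,0x54}
#1 dst[0x27+2] := {0x12,0x32}
#2 dst[0x1e+4] := {0xcb,0x8e,0x54,0x42}
#3 dst[0x23+3] := {0x7e,0x12,0x32}
#4 dst[0x01+4] := {0xca,0x11,0x49,0x12}
#5 dst[0x1a+3] := {0x54,0x42,0x73}
query mem[0x20]=0x54, mem[0x25]=0x32, mem[0x03]=0x49

MEM[0x20,0x25,0x03] = 54 32 49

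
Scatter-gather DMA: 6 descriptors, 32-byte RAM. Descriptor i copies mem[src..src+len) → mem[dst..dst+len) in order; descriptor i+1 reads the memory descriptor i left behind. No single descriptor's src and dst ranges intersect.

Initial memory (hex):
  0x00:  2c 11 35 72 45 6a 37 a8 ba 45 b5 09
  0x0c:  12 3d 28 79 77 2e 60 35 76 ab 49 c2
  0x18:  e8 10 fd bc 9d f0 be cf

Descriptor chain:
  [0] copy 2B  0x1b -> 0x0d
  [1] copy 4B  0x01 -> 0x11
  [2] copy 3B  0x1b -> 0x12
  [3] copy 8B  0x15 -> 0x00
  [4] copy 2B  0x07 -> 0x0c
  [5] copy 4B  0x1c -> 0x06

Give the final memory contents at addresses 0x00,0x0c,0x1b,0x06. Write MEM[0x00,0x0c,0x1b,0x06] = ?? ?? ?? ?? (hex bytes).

MEM[0x00,0x0c,0x1b,0x06] = ab 9d bc 9d

D0: mem[0x0d..0x0e] <- [bc 9d]
D1: mem[0x11..0x14] <- [11 35 72 45]
D2: mem[0x12..0x14] <- [bc 9d f0]
D3: mem[0x00..0x07] <- [ab 49 c2 e8 10 fd bc 9d]
D4: mem[0x0c..0x0d] <- [9d ba]
D5: mem[0x06..0x09] <- [9d f0 be cf]
query mem[0x00]=0xab, mem[0x0c]=0x9d, mem[0x1b]=0xbc, mem[0x06]=0x9d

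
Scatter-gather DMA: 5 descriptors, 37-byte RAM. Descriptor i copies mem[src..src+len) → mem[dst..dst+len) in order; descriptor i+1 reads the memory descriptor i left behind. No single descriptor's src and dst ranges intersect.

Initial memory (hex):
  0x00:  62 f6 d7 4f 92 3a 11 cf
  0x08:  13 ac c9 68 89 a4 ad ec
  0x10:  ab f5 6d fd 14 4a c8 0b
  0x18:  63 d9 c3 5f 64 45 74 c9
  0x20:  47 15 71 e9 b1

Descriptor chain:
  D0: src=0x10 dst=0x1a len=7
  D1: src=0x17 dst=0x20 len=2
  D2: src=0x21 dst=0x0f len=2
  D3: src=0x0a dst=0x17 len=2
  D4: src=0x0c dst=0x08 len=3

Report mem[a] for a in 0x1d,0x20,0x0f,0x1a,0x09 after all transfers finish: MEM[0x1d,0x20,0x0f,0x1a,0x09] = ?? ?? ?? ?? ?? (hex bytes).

MEM[0x1d,0x20,0x0f,0x1a,0x09] = fd 0b 63 ab a4

#0 dst[0x1a+7] := {0xab,0xf5,0x6d,0xfd,0x14,0x4a,0xc8}
#1 dst[0x20+2] := {0x0b,0x63}
#2 dst[0x0f+2] := {0x63,0x71}
#3 dst[0x17+2] := {0xc9,0x68}
#4 dst[0x08+3] := {0x89,0xa4,0xad}
query mem[0x1d]=0xfd, mem[0x20]=0x0b, mem[0x0f]=0x63, mem[0x1a]=0xab, mem[0x09]=0xa4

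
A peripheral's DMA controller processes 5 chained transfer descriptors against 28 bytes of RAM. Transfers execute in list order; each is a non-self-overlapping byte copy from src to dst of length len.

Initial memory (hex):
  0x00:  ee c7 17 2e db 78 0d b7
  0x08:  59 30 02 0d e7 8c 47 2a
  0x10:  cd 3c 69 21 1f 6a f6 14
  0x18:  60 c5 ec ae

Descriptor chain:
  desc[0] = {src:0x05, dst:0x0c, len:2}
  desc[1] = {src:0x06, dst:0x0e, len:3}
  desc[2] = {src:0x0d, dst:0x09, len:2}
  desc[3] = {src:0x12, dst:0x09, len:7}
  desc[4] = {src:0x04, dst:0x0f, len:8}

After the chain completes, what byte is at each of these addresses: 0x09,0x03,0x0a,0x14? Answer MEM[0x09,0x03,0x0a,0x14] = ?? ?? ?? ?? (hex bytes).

MEM[0x09,0x03,0x0a,0x14] = 69 2e 21 69

[0] 0x05->0x0c len=2 : 78 0d
[1] 0x06->0x0e len=3 : 0d b7 59
[2] 0x0d->0x09 len=2 : 0d 0d
[3] 0x12->0x09 len=7 : 69 21 1f 6a f6 14 60
[4] 0x04->0x0f len=8 : db 78 0d b7 59 69 21 1f
query mem[0x09]=0x69, mem[0x03]=0x2e, mem[0x0a]=0x21, mem[0x14]=0x69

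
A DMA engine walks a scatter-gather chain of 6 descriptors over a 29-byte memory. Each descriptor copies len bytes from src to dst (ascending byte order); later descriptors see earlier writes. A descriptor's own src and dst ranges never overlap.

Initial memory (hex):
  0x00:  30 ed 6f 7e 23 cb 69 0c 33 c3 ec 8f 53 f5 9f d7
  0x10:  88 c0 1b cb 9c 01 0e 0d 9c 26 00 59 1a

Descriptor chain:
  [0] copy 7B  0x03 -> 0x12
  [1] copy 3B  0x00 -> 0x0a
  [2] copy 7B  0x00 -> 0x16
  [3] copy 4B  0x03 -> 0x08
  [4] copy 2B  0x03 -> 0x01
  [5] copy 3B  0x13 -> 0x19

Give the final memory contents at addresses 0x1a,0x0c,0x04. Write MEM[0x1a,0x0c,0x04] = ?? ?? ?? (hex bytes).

MEM[0x1a,0x0c,0x04] = cb 6f 23

  after D0: wrote 7B at 0x12 = 7e23cb690c33c3
  after D1: wrote 3B at 0x0a = 30ed6f
  after D2: wrote 7B at 0x16 = 30ed6f7e23cb69
  after D3: wrote 4B at 0x08 = 7e23cb69
  after D4: wrote 2B at 0x01 = 7e23
  after D5: wrote 3B at 0x19 = 23cb69
query mem[0x1a]=0xcb, mem[0x0c]=0x6f, mem[0x04]=0x23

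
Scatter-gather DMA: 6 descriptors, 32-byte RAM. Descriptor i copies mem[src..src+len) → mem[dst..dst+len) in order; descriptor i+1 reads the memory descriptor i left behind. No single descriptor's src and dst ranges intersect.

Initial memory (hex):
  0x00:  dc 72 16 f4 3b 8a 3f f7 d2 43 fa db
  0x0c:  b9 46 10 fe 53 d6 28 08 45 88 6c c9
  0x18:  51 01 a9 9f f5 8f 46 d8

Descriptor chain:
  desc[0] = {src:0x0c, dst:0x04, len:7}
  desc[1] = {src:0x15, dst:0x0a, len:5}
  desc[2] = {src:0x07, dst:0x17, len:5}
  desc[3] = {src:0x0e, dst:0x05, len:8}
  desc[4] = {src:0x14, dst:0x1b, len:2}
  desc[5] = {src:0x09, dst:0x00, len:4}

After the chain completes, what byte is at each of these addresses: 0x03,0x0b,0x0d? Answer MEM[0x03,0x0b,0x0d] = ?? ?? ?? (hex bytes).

D0: mem[0x04..0x0a] <- [b9 46 10 fe 53 d6 28]
D1: mem[0x0a..0x0e] <- [88 6c c9 51 01]
D2: mem[0x17..0x1b] <- [fe 53 d6 88 6c]
D3: mem[0x05..0x0c] <- [01 fe 53 d6 28 08 45 88]
D4: mem[0x1b..0x1c] <- [45 88]
D5: mem[0x00..0x03] <- [28 08 45 88]
query mem[0x03]=0x88, mem[0x0b]=0x45, mem[0x0d]=0x51

MEM[0x03,0x0b,0x0d] = 88 45 51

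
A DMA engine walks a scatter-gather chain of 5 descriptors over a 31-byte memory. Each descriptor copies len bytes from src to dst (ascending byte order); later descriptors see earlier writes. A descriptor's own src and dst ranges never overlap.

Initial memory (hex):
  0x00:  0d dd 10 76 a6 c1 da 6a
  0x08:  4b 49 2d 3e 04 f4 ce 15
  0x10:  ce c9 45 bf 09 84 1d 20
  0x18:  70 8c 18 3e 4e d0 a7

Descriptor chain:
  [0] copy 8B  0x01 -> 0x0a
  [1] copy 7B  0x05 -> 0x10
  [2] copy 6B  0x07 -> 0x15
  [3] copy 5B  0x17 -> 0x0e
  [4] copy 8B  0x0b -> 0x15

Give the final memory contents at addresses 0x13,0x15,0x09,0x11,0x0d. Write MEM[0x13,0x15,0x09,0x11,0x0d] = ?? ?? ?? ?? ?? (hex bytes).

[0] 0x01->0x0a len=8 : dd 10 76 a6 c1 da 6a 4b
[1] 0x05->0x10 len=7 : c1 da 6a 4b 49 dd 10
[2] 0x07->0x15 len=6 : 6a 4b 49 dd 10 76
[3] 0x17->0x0e len=5 : 49 dd 10 76 3e
[4] 0x0b->0x15 len=8 : 10 76 a6 49 dd 10 76 3e
query mem[0x13]=0x4b, mem[0x15]=0x10, mem[0x09]=0x49, mem[0x11]=0x76, mem[0x0d]=0xa6

MEM[0x13,0x15,0x09,0x11,0x0d] = 4b 10 49 76 a6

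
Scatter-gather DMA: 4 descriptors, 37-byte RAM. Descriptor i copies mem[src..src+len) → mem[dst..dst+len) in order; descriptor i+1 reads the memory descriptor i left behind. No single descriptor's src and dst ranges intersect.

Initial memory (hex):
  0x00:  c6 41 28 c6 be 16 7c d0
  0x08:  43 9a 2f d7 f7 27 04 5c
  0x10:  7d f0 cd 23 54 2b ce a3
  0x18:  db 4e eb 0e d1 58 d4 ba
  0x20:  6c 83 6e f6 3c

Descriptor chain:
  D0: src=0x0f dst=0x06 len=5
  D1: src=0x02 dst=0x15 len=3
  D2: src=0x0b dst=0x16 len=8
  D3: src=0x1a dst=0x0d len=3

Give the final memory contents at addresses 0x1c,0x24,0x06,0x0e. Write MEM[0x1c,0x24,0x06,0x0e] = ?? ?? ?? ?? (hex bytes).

MEM[0x1c,0x24,0x06,0x0e] = f0 3c 5c 7d

  after D0: wrote 5B at 0x06 = 5c7df0cd23
  after D1: wrote 3B at 0x15 = 28c6be
  after D2: wrote 8B at 0x16 = d7f727045c7df0cd
  after D3: wrote 3B at 0x0d = 5c7df0
query mem[0x1c]=0xf0, mem[0x24]=0x3c, mem[0x06]=0x5c, mem[0x0e]=0x7d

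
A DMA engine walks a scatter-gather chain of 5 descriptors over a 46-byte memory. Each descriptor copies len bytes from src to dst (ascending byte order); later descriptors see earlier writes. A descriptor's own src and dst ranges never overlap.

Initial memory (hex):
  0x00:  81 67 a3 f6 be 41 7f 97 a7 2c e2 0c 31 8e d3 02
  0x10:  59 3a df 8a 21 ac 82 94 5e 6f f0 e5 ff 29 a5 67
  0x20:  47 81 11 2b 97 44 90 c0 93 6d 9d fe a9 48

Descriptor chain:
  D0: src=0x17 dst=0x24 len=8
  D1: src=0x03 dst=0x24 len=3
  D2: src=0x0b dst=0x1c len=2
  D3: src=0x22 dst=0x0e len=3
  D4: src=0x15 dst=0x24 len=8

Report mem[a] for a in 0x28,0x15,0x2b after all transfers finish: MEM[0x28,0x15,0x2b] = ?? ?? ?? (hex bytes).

#0 dst[0x24+8] := {0x94,0x5e,0x6f,0xf0,0xe5,0xff,0x29,0xa5}
#1 dst[0x24+3] := {0xf6,0xbe,0x41}
#2 dst[0x1c+2] := {0x0c,0x31}
#3 dst[0x0e+3] := {0x11,0x2b,0xf6}
#4 dst[0x24+8] := {0xac,0x82,0x94,0x5e,0x6f,0xf0,0xe5,0x0c}
query mem[0x28]=0x6f, mem[0x15]=0xac, mem[0x2b]=0x0c

MEM[0x28,0x15,0x2b] = 6f ac 0c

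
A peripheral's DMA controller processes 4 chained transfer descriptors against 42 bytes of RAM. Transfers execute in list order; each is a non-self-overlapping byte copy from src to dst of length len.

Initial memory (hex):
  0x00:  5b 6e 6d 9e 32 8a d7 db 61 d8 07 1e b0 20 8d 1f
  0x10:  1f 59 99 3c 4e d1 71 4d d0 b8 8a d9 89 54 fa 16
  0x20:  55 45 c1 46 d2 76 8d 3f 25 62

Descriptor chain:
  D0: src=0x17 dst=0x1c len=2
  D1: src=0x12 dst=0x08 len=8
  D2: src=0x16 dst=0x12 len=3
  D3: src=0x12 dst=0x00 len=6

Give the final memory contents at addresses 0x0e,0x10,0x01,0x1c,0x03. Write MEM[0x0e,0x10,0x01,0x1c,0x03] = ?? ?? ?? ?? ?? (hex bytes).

MEM[0x0e,0x10,0x01,0x1c,0x03] = d0 1f 4d 4d d1

#0 dst[0x1c+2] := {0x4d,0xd0}
#1 dst[0x08+8] := {0x99,0x3c,0x4e,0xd1,0x71,0x4d,0xd0,0xb8}
#2 dst[0x12+3] := {0x71,0x4d,0xd0}
#3 dst[0x00+6] := {0x71,0x4d,0xd0,0xd1,0x71,0x4d}
query mem[0x0e]=0xd0, mem[0x10]=0x1f, mem[0x01]=0x4d, mem[0x1c]=0x4d, mem[0x03]=0xd1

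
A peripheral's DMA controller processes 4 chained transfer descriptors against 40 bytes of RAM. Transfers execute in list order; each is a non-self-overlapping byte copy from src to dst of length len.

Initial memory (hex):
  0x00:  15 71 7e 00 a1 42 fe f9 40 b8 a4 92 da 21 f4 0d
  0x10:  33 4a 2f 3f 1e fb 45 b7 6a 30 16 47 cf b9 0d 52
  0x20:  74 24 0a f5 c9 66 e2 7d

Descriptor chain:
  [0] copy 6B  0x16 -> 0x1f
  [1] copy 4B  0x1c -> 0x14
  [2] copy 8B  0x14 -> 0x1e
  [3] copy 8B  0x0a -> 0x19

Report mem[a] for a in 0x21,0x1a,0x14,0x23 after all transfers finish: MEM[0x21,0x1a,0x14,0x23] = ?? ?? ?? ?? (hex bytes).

MEM[0x21,0x1a,0x14,0x23] = 45 92 cf 30

  after D0: wrote 6B at 0x1f = 45b76a301647
  after D1: wrote 4B at 0x14 = cfb90d45
  after D2: wrote 8B at 0x1e = cfb90d456a301647
  after D3: wrote 8B at 0x19 = a492da21f40d334a
query mem[0x21]=0x45, mem[0x1a]=0x92, mem[0x14]=0xcf, mem[0x23]=0x30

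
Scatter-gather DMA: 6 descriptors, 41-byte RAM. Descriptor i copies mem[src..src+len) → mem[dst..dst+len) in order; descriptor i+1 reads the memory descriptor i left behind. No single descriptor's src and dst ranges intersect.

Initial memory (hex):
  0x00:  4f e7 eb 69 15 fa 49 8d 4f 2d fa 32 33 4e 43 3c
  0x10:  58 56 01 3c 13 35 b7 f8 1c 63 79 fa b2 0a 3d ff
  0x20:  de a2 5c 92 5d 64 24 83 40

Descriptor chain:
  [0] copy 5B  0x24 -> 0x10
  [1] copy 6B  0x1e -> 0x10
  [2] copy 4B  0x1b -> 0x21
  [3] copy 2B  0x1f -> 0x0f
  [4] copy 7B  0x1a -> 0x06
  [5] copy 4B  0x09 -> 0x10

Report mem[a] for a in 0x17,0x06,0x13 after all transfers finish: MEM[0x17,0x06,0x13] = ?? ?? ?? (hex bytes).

  after D0: wrote 5B at 0x10 = 5d64248340
  after D1: wrote 6B at 0x10 = 3dffdea25c92
  after D2: wrote 4B at 0x21 = fab20a3d
  after D3: wrote 2B at 0x0f = ffde
  after D4: wrote 7B at 0x06 = 79fab20a3dffde
  after D5: wrote 4B at 0x10 = 0a3dffde
query mem[0x17]=0xf8, mem[0x06]=0x79, mem[0x13]=0xde

MEM[0x17,0x06,0x13] = f8 79 de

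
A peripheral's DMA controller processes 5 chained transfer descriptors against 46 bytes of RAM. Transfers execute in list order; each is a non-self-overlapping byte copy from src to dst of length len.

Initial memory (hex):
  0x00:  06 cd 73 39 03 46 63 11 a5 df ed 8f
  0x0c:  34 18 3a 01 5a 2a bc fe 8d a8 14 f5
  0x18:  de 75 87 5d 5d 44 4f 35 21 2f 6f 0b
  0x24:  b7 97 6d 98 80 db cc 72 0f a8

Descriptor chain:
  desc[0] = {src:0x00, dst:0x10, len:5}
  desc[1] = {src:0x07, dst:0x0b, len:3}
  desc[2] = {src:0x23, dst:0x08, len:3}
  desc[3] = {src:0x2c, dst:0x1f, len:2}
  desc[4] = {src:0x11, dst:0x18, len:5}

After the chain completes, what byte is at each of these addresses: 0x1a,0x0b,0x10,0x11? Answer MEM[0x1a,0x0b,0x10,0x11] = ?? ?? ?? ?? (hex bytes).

MEM[0x1a,0x0b,0x10,0x11] = 39 11 06 cd

[0] 0x00->0x10 len=5 : 06 cd 73 39 03
[1] 0x07->0x0b len=3 : 11 a5 df
[2] 0x23->0x08 len=3 : 0b b7 97
[3] 0x2c->0x1f len=2 : 0f a8
[4] 0x11->0x18 len=5 : cd 73 39 03 a8
query mem[0x1a]=0x39, mem[0x0b]=0x11, mem[0x10]=0x06, mem[0x11]=0xcd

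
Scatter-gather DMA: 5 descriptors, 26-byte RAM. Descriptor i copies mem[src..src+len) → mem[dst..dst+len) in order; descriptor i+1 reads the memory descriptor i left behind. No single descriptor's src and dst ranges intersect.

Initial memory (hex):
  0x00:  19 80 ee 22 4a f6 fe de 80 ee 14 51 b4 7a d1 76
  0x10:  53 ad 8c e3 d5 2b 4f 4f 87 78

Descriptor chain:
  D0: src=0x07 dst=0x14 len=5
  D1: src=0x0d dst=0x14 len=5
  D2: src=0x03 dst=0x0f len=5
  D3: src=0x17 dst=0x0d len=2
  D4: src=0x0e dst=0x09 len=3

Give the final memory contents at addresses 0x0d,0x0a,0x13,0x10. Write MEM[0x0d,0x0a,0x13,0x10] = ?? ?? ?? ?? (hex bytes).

MEM[0x0d,0x0a,0x13,0x10] = 53 22 de 4a

[0] 0x07->0x14 len=5 : de 80 ee 14 51
[1] 0x0d->0x14 len=5 : 7a d1 76 53 ad
[2] 0x03->0x0f len=5 : 22 4a f6 fe de
[3] 0x17->0x0d len=2 : 53 ad
[4] 0x0e->0x09 len=3 : ad 22 4a
query mem[0x0d]=0x53, mem[0x0a]=0x22, mem[0x13]=0xde, mem[0x10]=0x4a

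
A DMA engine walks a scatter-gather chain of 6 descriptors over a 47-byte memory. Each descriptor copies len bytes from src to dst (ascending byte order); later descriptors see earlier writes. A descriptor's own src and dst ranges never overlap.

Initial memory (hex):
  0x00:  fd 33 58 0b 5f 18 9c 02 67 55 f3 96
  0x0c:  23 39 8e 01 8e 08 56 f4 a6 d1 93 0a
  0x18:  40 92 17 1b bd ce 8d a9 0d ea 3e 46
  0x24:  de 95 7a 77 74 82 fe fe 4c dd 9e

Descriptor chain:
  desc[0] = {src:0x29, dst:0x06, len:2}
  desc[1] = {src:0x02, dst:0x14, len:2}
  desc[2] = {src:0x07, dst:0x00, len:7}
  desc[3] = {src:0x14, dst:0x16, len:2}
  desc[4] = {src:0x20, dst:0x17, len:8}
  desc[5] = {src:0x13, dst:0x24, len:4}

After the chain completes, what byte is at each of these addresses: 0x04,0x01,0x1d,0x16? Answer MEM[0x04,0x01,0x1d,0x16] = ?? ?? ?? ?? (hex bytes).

#0 dst[0x06+2] := {0x82,0xfe}
#1 dst[0x14+2] := {0x58,0x0b}
#2 dst[0x00+7] := {0xfe,0x67,0x55,0xf3,0x96,0x23,0x39}
#3 dst[0x16+2] := {0x58,0x0b}
#4 dst[0x17+8] := {0x0d,0xea,0x3e,0x46,0xde,0x95,0x7a,0x77}
#5 dst[0x24+4] := {0xf4,0x58,0x0b,0x58}
query mem[0x04]=0x96, mem[0x01]=0x67, mem[0x1d]=0x7a, mem[0x16]=0x58

MEM[0x04,0x01,0x1d,0x16] = 96 67 7a 58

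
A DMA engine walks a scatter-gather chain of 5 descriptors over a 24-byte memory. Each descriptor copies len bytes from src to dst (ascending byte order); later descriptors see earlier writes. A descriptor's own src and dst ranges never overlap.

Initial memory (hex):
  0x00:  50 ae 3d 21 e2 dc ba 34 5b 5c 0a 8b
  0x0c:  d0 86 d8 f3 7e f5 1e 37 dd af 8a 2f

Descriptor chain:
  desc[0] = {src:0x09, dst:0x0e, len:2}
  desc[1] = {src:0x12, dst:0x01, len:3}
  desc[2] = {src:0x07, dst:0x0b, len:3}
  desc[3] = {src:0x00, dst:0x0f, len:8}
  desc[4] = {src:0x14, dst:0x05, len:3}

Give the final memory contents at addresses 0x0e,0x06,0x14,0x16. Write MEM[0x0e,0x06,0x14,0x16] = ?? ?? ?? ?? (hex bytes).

MEM[0x0e,0x06,0x14,0x16] = 5c ba dc 34

#0 dst[0x0e+2] := {0x5c,0x0a}
#1 dst[0x01+3] := {0x1e,0x37,0xdd}
#2 dst[0x0b+3] := {0x34,0x5b,0x5c}
#3 dst[0x0f+8] := {0x50,0x1e,0x37,0xdd,0xe2,0xdc,0xba,0x34}
#4 dst[0x05+3] := {0xdc,0xba,0x34}
query mem[0x0e]=0x5c, mem[0x06]=0xba, mem[0x14]=0xdc, mem[0x16]=0x34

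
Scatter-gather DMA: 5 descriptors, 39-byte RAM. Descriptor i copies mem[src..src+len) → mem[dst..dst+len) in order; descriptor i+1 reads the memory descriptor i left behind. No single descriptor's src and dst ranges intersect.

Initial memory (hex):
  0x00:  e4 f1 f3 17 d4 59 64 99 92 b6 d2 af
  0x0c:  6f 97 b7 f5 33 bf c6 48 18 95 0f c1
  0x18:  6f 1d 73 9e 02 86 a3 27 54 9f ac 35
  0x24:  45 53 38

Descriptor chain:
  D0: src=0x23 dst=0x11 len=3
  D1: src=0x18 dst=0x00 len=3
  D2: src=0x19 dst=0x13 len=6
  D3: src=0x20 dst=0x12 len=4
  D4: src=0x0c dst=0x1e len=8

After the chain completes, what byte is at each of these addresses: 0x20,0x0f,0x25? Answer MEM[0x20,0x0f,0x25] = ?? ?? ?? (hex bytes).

#0 dst[0x11+3] := {0x35,0x45,0x53}
#1 dst[0x00+3] := {0x6f,0x1d,0x73}
#2 dst[0x13+6] := {0x1d,0x73,0x9e,0x02,0x86,0xa3}
#3 dst[0x12+4] := {0x54,0x9f,0xac,0x35}
#4 dst[0x1e+8] := {0x6f,0x97,0xb7,0xf5,0x33,0x35,0x54,0x9f}
query mem[0x20]=0xb7, mem[0x0f]=0xf5, mem[0x25]=0x9f

MEM[0x20,0x0f,0x25] = b7 f5 9f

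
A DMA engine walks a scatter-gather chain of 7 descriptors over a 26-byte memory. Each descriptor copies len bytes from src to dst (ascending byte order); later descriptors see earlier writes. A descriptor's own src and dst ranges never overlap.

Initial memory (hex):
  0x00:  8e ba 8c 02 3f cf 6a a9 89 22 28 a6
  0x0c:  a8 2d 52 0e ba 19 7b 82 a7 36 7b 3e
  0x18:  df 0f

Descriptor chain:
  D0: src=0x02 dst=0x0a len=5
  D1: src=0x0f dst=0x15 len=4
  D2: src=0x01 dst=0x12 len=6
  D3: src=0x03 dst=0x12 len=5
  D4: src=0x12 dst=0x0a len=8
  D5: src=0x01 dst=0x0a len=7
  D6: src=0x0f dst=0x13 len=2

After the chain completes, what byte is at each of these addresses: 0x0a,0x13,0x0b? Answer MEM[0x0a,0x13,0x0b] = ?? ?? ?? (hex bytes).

MEM[0x0a,0x13,0x0b] = ba 6a 8c

[0] 0x02->0x0a len=5 : 8c 02 3f cf 6a
[1] 0x0f->0x15 len=4 : 0e ba 19 7b
[2] 0x01->0x12 len=6 : ba 8c 02 3f cf 6a
[3] 0x03->0x12 len=5 : 02 3f cf 6a a9
[4] 0x12->0x0a len=8 : 02 3f cf 6a a9 6a 7b 0f
[5] 0x01->0x0a len=7 : ba 8c 02 3f cf 6a a9
[6] 0x0f->0x13 len=2 : 6a a9
query mem[0x0a]=0xba, mem[0x13]=0x6a, mem[0x0b]=0x8c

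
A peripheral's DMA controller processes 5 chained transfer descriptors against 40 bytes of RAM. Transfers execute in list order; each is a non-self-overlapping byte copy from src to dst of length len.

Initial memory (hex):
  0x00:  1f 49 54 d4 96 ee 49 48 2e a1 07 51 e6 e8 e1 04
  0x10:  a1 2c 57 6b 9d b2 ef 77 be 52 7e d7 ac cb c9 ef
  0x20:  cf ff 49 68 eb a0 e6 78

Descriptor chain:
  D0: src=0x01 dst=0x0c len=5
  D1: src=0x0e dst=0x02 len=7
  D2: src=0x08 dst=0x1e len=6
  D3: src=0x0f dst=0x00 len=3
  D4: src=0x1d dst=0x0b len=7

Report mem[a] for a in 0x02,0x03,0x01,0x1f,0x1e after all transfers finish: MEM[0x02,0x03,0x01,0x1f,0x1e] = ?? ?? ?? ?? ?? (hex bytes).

MEM[0x02,0x03,0x01,0x1f,0x1e] = 2c 96 ee a1 9d

[0] 0x01->0x0c len=5 : 49 54 d4 96 ee
[1] 0x0e->0x02 len=7 : d4 96 ee 2c 57 6b 9d
[2] 0x08->0x1e len=6 : 9d a1 07 51 49 54
[3] 0x0f->0x00 len=3 : 96 ee 2c
[4] 0x1d->0x0b len=7 : cb 9d a1 07 51 49 54
query mem[0x02]=0x2c, mem[0x03]=0x96, mem[0x01]=0xee, mem[0x1f]=0xa1, mem[0x1e]=0x9d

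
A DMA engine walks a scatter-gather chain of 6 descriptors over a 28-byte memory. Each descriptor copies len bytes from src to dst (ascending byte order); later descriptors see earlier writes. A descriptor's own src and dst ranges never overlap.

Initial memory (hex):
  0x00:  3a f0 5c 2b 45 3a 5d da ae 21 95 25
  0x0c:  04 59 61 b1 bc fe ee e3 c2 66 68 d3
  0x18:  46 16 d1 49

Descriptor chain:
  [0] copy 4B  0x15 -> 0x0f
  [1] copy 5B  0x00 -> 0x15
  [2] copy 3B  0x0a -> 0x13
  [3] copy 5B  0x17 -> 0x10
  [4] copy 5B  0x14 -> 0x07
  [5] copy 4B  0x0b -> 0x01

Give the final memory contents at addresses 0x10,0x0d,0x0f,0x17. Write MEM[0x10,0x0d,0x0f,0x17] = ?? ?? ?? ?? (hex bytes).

MEM[0x10,0x0d,0x0f,0x17] = 5c 59 66 5c

#0 dst[0x0f+4] := {0x66,0x68,0xd3,0x46}
#1 dst[0x15+5] := {0x3a,0xf0,0x5c,0x2b,0x45}
#2 dst[0x13+3] := {0x95,0x25,0x04}
#3 dst[0x10+5] := {0x5c,0x2b,0x45,0xd1,0x49}
#4 dst[0x07+5] := {0x49,0x04,0xf0,0x5c,0x2b}
#5 dst[0x01+4] := {0x2b,0x04,0x59,0x61}
query mem[0x10]=0x5c, mem[0x0d]=0x59, mem[0x0f]=0x66, mem[0x17]=0x5c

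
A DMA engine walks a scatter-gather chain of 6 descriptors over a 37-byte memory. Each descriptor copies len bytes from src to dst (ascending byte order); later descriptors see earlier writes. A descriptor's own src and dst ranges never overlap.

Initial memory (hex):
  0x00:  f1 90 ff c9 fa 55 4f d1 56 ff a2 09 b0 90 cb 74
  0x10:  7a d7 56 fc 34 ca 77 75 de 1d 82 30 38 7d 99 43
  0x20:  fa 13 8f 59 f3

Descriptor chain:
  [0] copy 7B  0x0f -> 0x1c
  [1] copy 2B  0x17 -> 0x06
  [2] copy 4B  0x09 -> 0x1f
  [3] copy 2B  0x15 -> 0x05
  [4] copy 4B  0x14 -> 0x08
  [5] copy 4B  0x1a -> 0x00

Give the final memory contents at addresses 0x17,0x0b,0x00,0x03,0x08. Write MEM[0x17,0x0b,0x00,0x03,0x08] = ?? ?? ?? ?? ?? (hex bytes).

  after D0: wrote 7B at 0x1c = 747ad756fc34ca
  after D1: wrote 2B at 0x06 = 75de
  after D2: wrote 4B at 0x1f = ffa209b0
  after D3: wrote 2B at 0x05 = ca77
  after D4: wrote 4B at 0x08 = 34ca7775
  after D5: wrote 4B at 0x00 = 8230747a
query mem[0x17]=0x75, mem[0x0b]=0x75, mem[0x00]=0x82, mem[0x03]=0x7a, mem[0x08]=0x34

MEM[0x17,0x0b,0x00,0x03,0x08] = 75 75 82 7a 34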